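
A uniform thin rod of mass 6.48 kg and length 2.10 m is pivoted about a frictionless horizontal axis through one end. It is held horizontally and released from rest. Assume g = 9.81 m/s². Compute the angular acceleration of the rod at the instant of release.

About the pivot, I = (1/3)ML² = (1/3)(6.48)(2.10)² = 9.526 kg·m².
The weight acts at the center, a distance L/2 = 1.050 m from the pivot; τ = Mg(L/2) = 66.75 N·m.
α = τ/I = 66.75/9.526 = 7.007 rad/s².

α ≈ 7.01 rad/s²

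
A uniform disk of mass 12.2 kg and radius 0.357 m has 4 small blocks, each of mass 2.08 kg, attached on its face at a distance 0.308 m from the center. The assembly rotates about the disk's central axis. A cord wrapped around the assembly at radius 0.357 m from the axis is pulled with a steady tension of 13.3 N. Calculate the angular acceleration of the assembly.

α ≈ 3.03 rad/s²

I_disk = ½MR² = ½(12.2)(0.357)² = 0.7774 kg·m².
I_blocks = 4·m·r² = 4(2.08)(0.308)² = 0.7893 kg·m².
Total I = 1.567 kg·m².
τ = F r = (13.3)(0.357) = 4.748 N·m.
α = τ/I = 4.748/1.567 = 3.031 rad/s².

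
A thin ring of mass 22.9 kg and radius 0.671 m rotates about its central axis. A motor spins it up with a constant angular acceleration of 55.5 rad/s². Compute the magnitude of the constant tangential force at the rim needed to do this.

F ≈ 853 N

I = MR² = (22.9)(0.671)² = 10.31 kg·m².
The required torque is τ = Iα = (10.31)(55.50) = 572.2 N·m.
A tangential force at the rim gives τ = FR, so F = τ/R = 572.2/0.671 = 852.8 N.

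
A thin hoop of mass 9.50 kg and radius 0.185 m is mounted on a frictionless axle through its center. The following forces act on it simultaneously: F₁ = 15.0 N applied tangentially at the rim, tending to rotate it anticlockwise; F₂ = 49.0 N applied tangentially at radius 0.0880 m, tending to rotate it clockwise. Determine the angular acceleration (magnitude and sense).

I = MR² = (9.50)(0.185)² = 0.3251 kg·m².
Taking anticlockwise as positive: τ₁ = +(15.0)(0.185) = +2.775 N·m; τ₂ = −(49.0)(0.0880) = −4.312 N·m.
Net torque τ = -1.537 N·m.
α = τ/I = -1.537/0.3251 = -4.727 rad/s².

α ≈ 4.73 rad/s², clockwise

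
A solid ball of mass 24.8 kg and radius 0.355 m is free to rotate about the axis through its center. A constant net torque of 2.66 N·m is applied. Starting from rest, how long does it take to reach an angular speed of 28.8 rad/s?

t ≈ 13.5 s

I = (2/5)MR² = (2/5)(24.8)(0.355)² = 1.250 kg·m².
α = τ/I = 2.66/1.250 = 2.128 rad/s².
ω = αt ⇒ t = ω/α = 28.8/2.128 = 13.54 s.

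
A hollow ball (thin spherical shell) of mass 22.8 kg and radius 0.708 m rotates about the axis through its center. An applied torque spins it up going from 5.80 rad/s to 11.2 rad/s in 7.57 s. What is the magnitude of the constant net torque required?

τ ≈ 5.44 N·m

I = (2/3)MR² = (2/3)(22.8)(0.708)² = 7.619 kg·m².
α = Δω/Δt = (11.2 − 5.80)/7.57 = 0.7133 rad/s².
τ = Iα = (7.619)(0.7133) = 5.435 N·m.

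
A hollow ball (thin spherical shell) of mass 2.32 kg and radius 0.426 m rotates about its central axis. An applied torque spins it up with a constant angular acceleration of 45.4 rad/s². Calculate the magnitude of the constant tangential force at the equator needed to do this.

I = (2/3)MR² = (2/3)(2.32)(0.426)² = 0.2807 kg·m².
The required torque is τ = Iα = (0.2807)(45.40) = 12.74 N·m.
A tangential force at the equator gives τ = FR, so F = τ/R = 12.74/0.426 = 29.91 N.

F ≈ 29.9 N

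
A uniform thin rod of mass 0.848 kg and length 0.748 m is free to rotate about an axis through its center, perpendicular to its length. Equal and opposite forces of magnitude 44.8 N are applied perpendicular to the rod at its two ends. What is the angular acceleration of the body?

α ≈ 848 rad/s²

I = (1/12)ML² = (1/12)(0.848)(0.748)² = 0.03954 kg·m².
The couple gives τ = F·(L/2) + F·(L/2) = F L = (44.8)(0.748) = 33.51 N·m.
Newton's second law for rotation, τ = Iα, gives α = τ/I = 33.51/0.03954 = 847.5 rad/s².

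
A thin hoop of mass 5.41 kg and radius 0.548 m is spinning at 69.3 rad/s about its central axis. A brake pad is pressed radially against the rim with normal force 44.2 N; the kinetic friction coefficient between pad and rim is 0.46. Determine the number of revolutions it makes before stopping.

I = MR² = (5.41)(0.548)² = 1.625 kg·m².
Friction force f = μN = (0.46)(44.2) = 20.33 N at the rim; torque magnitude τ = fR = 11.14 N·m, opposing ω.
|α| = τ/I = 11.14/1.625 = 6.858 rad/s² (deceleration).
ω² = ω₀² − 2|α|θ with ω = 0 ⇒ θ = ω₀²/(2|α|) = 350.1 rad = 55.73 rev.

≈ 55.7 revolutions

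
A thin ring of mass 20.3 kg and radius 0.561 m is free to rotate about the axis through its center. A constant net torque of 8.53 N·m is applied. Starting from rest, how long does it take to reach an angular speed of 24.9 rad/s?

t ≈ 18.6 s

I = MR² = (20.3)(0.561)² = 6.389 kg·m².
α = τ/I = 8.53/6.389 = 1.335 rad/s².
ω = αt ⇒ t = ω/α = 24.9/1.335 = 18.65 s.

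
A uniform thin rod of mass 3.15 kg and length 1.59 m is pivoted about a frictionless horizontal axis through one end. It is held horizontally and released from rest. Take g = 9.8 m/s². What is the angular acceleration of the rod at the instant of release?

α ≈ 9.25 rad/s²

About the pivot, I = (1/3)ML² = (1/3)(3.15)(1.59)² = 2.655 kg·m².
The weight acts at the center, a distance L/2 = 0.7950 m from the pivot; τ = Mg(L/2) = 24.54 N·m.
α = τ/I = 24.54/2.655 = 9.245 rad/s².
(Equivalently α = (3g/(2L)) = 9.245 rad/s².)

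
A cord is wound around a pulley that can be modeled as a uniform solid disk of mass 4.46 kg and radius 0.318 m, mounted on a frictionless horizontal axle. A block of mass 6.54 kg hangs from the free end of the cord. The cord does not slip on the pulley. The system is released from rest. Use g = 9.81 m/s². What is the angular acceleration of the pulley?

I = ½MR² = (1/2)(4.46)(0.318)² = 0.2255 kg·m².
Block: mg − T = ma. Pulley: TR = Iα. No-slip: a = αR, so T = (I/R²)a = 2.230·a.
Then mg = (m + 2.230)a, so a = (6.54)(9.81)/(6.54 + 2.230) = 7.316 m/s².
α = a/R = 7.316/0.318 = 23.00 rad/s².

α ≈ 23.0 rad/s²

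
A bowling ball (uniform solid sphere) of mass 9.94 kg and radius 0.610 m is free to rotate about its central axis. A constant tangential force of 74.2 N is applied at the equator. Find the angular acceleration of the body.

I = (2/5)MR² = (2/5)(9.94)(0.610)² = 1.479 kg·m².
τ = F R = (74.2)(0.610) = 45.26 N·m.
From τ = Iα: α = 45.26/1.479 = 30.59 rad/s².

α ≈ 30.6 rad/s²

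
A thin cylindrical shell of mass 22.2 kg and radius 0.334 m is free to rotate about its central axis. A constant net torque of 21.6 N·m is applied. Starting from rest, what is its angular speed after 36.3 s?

I = MR² = (22.2)(0.334)² = 2.477 kg·m².
α = τ/I = 21.6/2.477 = 8.722 rad/s².
ω = ω₀ + αt = 0 + (8.722)(36.3) = 316.6 rad/s.

ω ≈ 317 rad/s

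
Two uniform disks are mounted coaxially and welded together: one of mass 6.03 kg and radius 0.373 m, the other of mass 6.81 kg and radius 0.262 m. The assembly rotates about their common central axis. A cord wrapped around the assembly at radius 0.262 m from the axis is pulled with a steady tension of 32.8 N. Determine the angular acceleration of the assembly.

I = ½M₁R₁² + ½M₂R₂² = ½(6.03)(0.373)² + ½(6.81)(0.262)² = 0.6532 kg·m².
τ = F r = (32.8)(0.262) = 8.594 N·m.
α = τ/I = 8.594/0.6532 = 13.16 rad/s².

α ≈ 13.2 rad/s²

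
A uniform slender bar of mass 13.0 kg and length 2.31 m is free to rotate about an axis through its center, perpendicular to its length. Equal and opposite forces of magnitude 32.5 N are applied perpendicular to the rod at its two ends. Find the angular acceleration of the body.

α ≈ 13.0 rad/s²

I = (1/12)ML² = (1/12)(13.0)(2.31)² = 5.781 kg·m².
The couple gives τ = F·(L/2) + F·(L/2) = F L = (32.5)(2.31) = 75.08 N·m.
Newton's second law for rotation, τ = Iα, gives α = τ/I = 75.08/5.781 = 12.99 rad/s².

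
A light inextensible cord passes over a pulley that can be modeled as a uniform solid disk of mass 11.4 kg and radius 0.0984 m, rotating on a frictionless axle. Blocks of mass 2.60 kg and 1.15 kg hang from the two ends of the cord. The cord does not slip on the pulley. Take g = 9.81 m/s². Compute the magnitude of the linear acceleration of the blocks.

I = ½MR² = (1/2)(11.4)(0.0984)² = 0.05519 kg·m².
Heavier block: m₁g − T₁ = m₁a. Lighter block: T₂ − m₂g = m₂a.
Pulley: (T₁ − T₂)R = Iα = I(a/R), so T₁ − T₂ = (I/R²)a = (1/2)M_p a = 5.700·a.
Adding the three: (m₁ − m₂)g = (m₁ + m₂ + 5.700)a, so a = (2.60 − 1.15)(9.81)/(2.60 + 1.15 + 5.700) = 1.505 m/s².

a ≈ 1.51 m/s²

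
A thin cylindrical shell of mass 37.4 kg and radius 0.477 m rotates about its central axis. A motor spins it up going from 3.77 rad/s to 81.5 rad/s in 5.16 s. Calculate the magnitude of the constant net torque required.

I = MR² = (37.4)(0.477)² = 8.510 kg·m².
α = Δω/Δt = (81.5 − 3.77)/5.16 = 15.06 rad/s².
τ = Iα = (8.510)(15.06) = 128.2 N·m.

τ ≈ 128 N·m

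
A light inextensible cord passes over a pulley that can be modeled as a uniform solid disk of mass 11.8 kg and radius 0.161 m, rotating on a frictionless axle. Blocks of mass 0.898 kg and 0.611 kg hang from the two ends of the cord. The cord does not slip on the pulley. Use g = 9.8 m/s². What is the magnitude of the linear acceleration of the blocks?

I = ½MR² = (1/2)(11.8)(0.161)² = 0.1529 kg·m².
Heavier block: m₁g − T₁ = m₁a. Lighter block: T₂ − m₂g = m₂a.
Pulley: (T₁ − T₂)R = Iα = I(a/R), so T₁ − T₂ = (I/R²)a = (1/2)M_p a = 5.900·a.
Adding the three: (m₁ − m₂)g = (m₁ + m₂ + 5.900)a, so a = (0.898 − 0.611)(9.8)/(0.898 + 0.611 + 5.900) = 0.3796 m/s².

a ≈ 0.380 m/s²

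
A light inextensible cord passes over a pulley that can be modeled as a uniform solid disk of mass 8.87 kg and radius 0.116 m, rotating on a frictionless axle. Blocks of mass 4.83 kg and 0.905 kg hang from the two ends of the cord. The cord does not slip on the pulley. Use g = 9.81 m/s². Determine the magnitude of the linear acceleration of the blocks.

I = ½MR² = (1/2)(8.87)(0.116)² = 0.05968 kg·m².
Heavier block: m₁g − T₁ = m₁a. Lighter block: T₂ − m₂g = m₂a.
Pulley: (T₁ − T₂)R = Iα = I(a/R), so T₁ − T₂ = (I/R²)a = (1/2)M_p a = 4.435·a.
Adding the three: (m₁ − m₂)g = (m₁ + m₂ + 4.435)a, so a = (4.83 − 0.905)(9.81)/(4.83 + 0.905 + 4.435) = 3.786 m/s².

a ≈ 3.79 m/s²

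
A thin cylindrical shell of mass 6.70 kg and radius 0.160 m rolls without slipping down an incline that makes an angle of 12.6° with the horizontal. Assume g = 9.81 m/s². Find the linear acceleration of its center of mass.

a ≈ 1.07 m/s²

Translation along the incline: Mg sinθ − f = Ma.
Rotation about the center: fR = Iα with I = MR². No-slip gives a = αR, so f = (I/R²)a = M a.
Substituting: Mg sinθ = (1 + 1.000)Ma, so a = g sinθ/(1 + 1.000) = (9.81) sin 12.6° / 2.000 = 1.070 m/s².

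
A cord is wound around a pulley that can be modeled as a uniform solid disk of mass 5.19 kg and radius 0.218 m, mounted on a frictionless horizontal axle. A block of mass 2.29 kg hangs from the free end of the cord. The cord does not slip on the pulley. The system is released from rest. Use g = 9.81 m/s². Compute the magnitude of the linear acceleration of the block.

a ≈ 4.60 m/s²

I = ½MR² = (1/2)(5.19)(0.218)² = 0.1233 kg·m².
Block: mg − T = ma. Pulley: TR = Iα. No-slip: a = αR, so T = (I/R²)a = 2.595·a.
Then mg = (m + 2.595)a, so a = (2.29)(9.81)/(2.29 + 2.595) = 4.599 m/s².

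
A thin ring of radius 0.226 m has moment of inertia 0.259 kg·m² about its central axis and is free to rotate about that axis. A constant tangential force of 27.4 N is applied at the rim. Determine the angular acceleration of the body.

τ = F R = (27.4)(0.226) = 6.192 N·m.
Newton's second law for rotation, τ = Iα, gives α = τ/I = 6.192/0.2590 = 23.91 rad/s².

α ≈ 23.9 rad/s²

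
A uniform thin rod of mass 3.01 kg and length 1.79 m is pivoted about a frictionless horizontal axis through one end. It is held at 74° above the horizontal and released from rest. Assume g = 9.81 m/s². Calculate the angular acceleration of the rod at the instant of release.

About the pivot, I = (1/3)ML² = (1/3)(3.01)(1.79)² = 3.215 kg·m².
The weight acts at the center, a distance L/2 = 0.8950 m from the pivot; τ = Mg(L/2) cos 74° = 7.284 N·m.
α = τ/I = 7.284/3.215 = 2.266 rad/s².

α ≈ 2.27 rad/s²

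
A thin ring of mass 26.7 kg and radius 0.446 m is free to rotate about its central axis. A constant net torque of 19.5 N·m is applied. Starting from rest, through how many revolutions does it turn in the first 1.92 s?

I = MR² = (26.7)(0.446)² = 5.311 kg·m².
α = τ/I = 19.5/5.311 = 3.672 rad/s².
θ = ½αt² = ½(3.672)(1.92)² = 6.767 rad.
Revolutions = θ/(2π) = 1.077.

≈ 1.08 revolutions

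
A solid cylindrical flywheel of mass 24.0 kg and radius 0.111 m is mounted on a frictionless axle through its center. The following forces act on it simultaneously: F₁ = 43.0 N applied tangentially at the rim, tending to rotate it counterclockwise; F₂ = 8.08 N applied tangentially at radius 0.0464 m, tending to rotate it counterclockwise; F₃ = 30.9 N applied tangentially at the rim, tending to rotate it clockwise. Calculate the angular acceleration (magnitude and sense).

I = ½MR² = (1/2)(24.0)(0.111)² = 0.1479 kg·m².
Taking counterclockwise as positive: τ₁ = +(43.0)(0.111) = +4.773 N·m; τ₂ = +(8.08)(0.0464) = +0.3749 N·m; τ₃ = −(30.9)(0.111) = −3.430 N·m.
Net torque τ = 1.718 N·m.
α = τ/I = 1.718/0.1479 = 11.62 rad/s².

α ≈ 11.6 rad/s², counterclockwise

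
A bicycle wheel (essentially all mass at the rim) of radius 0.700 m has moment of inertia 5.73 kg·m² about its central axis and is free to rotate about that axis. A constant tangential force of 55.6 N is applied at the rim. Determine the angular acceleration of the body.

α ≈ 6.79 rad/s²

τ = F R = (55.6)(0.700) = 38.92 N·m.
From τ = Iα: α = 38.92/5.730 = 6.792 rad/s².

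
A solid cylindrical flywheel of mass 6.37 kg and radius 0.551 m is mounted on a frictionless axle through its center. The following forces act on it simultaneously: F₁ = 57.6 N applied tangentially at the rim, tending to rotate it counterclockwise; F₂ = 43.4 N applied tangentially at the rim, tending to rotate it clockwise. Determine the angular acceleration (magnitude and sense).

I = ½MR² = (1/2)(6.37)(0.551)² = 0.9670 kg·m².
Taking counterclockwise as positive: τ₁ = +(57.6)(0.551) = +31.74 N·m; τ₂ = −(43.4)(0.551) = −23.91 N·m.
Net torque τ = 7.824 N·m.
α = τ/I = 7.824/0.9670 = 8.091 rad/s².

α ≈ 8.09 rad/s², counterclockwise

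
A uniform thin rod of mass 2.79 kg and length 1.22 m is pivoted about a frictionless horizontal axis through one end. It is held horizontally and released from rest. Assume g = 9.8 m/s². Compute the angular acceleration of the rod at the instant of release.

α ≈ 12.0 rad/s²

About the pivot, I = (1/3)ML² = (1/3)(2.79)(1.22)² = 1.384 kg·m².
The weight acts at the center, a distance L/2 = 0.6100 m from the pivot; τ = Mg(L/2) = 16.68 N·m.
α = τ/I = 16.68/1.384 = 12.05 rad/s².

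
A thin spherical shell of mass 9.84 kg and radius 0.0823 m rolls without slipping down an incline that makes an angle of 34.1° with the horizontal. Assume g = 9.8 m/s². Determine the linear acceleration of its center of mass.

Translation along the incline: Mg sinθ − f = Ma.
Rotation about the center: fR = Iα with I = (2/3)MR². No-slip gives a = αR, so f = (I/R²)a = (2/3)M a.
Substituting: Mg sinθ = (1 + 0.6667)Ma, so a = g sinθ/(1 + 0.6667) = (9.8) sin 34.1° / 1.667 = 3.297 m/s².

a ≈ 3.30 m/s²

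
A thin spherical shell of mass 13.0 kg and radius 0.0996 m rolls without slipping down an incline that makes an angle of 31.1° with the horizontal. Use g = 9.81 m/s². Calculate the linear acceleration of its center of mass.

a ≈ 3.04 m/s²

Translation along the incline: Mg sinθ − f = Ma.
Rotation about the center: fR = Iα with I = (2/3)MR². No-slip gives a = αR, so f = (I/R²)a = (2/3)M a.
Substituting: Mg sinθ = (1 + 0.6667)Ma, so a = g sinθ/(1 + 0.6667) = (9.81) sin 31.1° / 1.667 = 3.040 m/s².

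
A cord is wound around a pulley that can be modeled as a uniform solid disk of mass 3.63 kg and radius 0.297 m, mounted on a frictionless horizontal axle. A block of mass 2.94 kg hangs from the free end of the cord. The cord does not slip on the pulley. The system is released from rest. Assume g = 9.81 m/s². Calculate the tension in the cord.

I = ½MR² = (1/2)(3.63)(0.297)² = 0.1601 kg·m².
Block: mg − T = ma. Pulley: TR = Iα. No-slip: a = αR, so T = (I/R²)a = 1.815·a.
Then mg = (m + 1.815)a, so a = (2.94)(9.81)/(2.94 + 1.815) = 6.065 m/s².
T = 1.815·a = 11.01 N.

T ≈ 11.0 N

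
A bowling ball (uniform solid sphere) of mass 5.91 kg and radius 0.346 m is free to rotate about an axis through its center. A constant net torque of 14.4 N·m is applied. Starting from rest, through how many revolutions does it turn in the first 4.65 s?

≈ 87.6 revolutions

I = (2/5)MR² = (2/5)(5.91)(0.346)² = 0.2830 kg·m².
α = τ/I = 14.4/0.2830 = 50.88 rad/s².
θ = ½αt² = ½(50.88)(4.65)² = 550.1 rad.
Revolutions = θ/(2π) = 87.55.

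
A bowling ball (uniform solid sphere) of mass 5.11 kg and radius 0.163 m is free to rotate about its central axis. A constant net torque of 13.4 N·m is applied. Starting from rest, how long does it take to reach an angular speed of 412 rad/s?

I = (2/5)MR² = (2/5)(5.11)(0.163)² = 0.05431 kg·m².
α = τ/I = 13.4/0.05431 = 246.7 rad/s².
ω = αt ⇒ t = ω/α = 412/246.7 = 1.670 s.

t ≈ 1.67 s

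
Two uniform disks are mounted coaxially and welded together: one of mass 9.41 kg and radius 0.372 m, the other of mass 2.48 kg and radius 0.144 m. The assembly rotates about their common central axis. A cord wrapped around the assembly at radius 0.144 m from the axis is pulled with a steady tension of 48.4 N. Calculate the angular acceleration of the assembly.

α ≈ 10.3 rad/s²

I = ½M₁R₁² + ½M₂R₂² = ½(9.41)(0.372)² + ½(2.48)(0.144)² = 0.6768 kg·m².
τ = F r = (48.4)(0.144) = 6.970 N·m.
α = τ/I = 6.970/0.6768 = 10.30 rad/s².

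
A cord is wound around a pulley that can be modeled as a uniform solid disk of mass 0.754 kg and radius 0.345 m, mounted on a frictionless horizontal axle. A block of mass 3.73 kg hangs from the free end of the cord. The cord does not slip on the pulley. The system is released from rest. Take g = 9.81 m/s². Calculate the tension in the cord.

T ≈ 3.36 N

I = ½MR² = (1/2)(0.754)(0.345)² = 0.04487 kg·m².
Block: mg − T = ma. Pulley: TR = Iα. No-slip: a = αR, so T = (I/R²)a = 0.3770·a.
Then mg = (m + 0.3770)a, so a = (3.73)(9.81)/(3.73 + 0.3770) = 8.909 m/s².
T = 0.3770·a = 3.359 N.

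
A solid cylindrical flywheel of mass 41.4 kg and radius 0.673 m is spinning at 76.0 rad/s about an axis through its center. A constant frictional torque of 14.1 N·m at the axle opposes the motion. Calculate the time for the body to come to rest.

t ≈ 50.5 s

I = ½MR² = (1/2)(41.4)(0.673)² = 9.376 kg·m².
The net torque has magnitude 14.1 N·m, opposing ω.
|α| = τ/I = 14.10/9.376 = 1.504 rad/s² (deceleration).
0 = ω₀ − |α|t ⇒ t = ω₀/|α| = 76.0/1.504 = 50.54 s.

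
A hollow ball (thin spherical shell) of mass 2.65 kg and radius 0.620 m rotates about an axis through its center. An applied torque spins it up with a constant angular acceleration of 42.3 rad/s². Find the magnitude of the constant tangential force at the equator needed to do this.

I = (2/3)MR² = (2/3)(2.65)(0.620)² = 0.6791 kg·m².
The required torque is τ = Iα = (0.6791)(42.30) = 28.73 N·m.
A tangential force at the equator gives τ = FR, so F = τ/R = 28.73/0.620 = 46.33 N.

F ≈ 46.3 N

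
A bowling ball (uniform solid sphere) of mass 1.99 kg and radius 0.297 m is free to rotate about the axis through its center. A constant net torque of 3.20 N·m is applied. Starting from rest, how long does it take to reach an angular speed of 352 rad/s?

t ≈ 7.72 s

I = (2/5)MR² = (2/5)(1.99)(0.297)² = 0.07021 kg·m².
α = τ/I = 3.20/0.07021 = 45.57 rad/s².
ω = αt ⇒ t = ω/α = 352/45.57 = 7.724 s.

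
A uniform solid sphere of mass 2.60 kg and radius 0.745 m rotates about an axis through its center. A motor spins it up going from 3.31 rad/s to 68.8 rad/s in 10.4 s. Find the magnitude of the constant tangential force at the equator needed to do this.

F ≈ 4.88 N

I = (2/5)MR² = (2/5)(2.60)(0.745)² = 0.5772 kg·m².
α = Δω/Δt = (68.8 − 3.31)/10.4 = 6.297 rad/s².
The required torque is τ = Iα = (0.5772)(6.297) = 3.635 N·m.
A tangential force at the equator gives τ = FR, so F = τ/R = 3.635/0.745 = 4.879 N.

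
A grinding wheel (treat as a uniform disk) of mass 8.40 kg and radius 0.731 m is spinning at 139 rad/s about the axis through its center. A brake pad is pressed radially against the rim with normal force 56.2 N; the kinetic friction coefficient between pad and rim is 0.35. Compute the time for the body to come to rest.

I = ½MR² = (1/2)(8.40)(0.731)² = 2.244 kg·m².
Friction force f = μN = (0.35)(56.2) = 19.67 N at the rim; torque magnitude τ = fR = 14.38 N·m, opposing ω.
|α| = τ/I = 14.38/2.244 = 6.407 rad/s² (deceleration).
0 = ω₀ − |α|t ⇒ t = ω₀/|α| = 139/6.407 = 21.70 s.

t ≈ 21.7 s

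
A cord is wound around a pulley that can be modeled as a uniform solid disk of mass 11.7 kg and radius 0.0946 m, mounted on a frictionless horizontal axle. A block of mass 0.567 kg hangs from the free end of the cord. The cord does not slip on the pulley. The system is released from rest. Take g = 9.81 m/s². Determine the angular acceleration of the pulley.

α ≈ 9.16 rad/s²

I = ½MR² = (1/2)(11.7)(0.0946)² = 0.05235 kg·m².
Block: mg − T = ma. Pulley: TR = Iα. No-slip: a = αR, so T = (I/R²)a = 5.850·a.
Then mg = (m + 5.850)a, so a = (0.567)(9.81)/(0.567 + 5.850) = 0.8668 m/s².
α = a/R = 0.8668/0.0946 = 9.163 rad/s².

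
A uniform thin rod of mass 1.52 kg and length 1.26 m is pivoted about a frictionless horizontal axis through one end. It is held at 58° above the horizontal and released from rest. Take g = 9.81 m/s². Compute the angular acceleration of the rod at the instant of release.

About the pivot, I = (1/3)ML² = (1/3)(1.52)(1.26)² = 0.8044 kg·m².
The weight acts at the center, a distance L/2 = 0.6300 m from the pivot; τ = Mg(L/2) cos 58° = 4.978 N·m.
α = τ/I = 4.978/0.8044 = 6.189 rad/s².

α ≈ 6.19 rad/s²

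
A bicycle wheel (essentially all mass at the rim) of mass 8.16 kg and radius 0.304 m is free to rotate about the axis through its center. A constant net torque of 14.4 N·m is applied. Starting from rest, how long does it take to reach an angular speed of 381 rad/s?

t ≈ 20.0 s

I = MR² = (8.16)(0.304)² = 0.7541 kg·m².
α = τ/I = 14.4/0.7541 = 19.10 rad/s².
ω = αt ⇒ t = ω/α = 381/19.10 = 19.95 s.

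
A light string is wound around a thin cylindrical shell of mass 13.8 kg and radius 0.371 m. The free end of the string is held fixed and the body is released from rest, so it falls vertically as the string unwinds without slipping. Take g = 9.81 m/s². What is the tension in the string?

T ≈ 67.7 N

Translation: Mg − T = Ma. Rotation about the center: TR = Iα with I = MR².
With a = αR: T = (I/R²)a = M a, so Mg = (1 + 1.000)Ma.
a = g/(1 + 1.000) = 9.81/2.000 = 4.905 m/s².
T = 1.000·M·a = (1.000)(13.8)(4.905) = 67.69 N.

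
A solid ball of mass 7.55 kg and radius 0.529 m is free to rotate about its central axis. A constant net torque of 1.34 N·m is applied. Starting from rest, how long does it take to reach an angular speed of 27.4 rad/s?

I = (2/5)MR² = (2/5)(7.55)(0.529)² = 0.8451 kg·m².
α = τ/I = 1.34/0.8451 = 1.586 rad/s².
ω = αt ⇒ t = ω/α = 27.4/1.586 = 17.28 s.

t ≈ 17.3 s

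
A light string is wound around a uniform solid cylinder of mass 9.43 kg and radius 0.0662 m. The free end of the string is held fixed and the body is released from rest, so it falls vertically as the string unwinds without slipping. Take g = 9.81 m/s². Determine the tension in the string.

T ≈ 30.8 N

Translation: Mg − T = Ma. Rotation about the center: TR = Iα with I = ½MR².
With a = αR: T = (I/R²)a = (1/2)M a, so Mg = (1 + 0.5000)Ma.
a = g/(1 + 0.5000) = 9.81/1.500 = 6.540 m/s².
T = 0.5000·M·a = (0.5000)(9.43)(6.540) = 30.84 N.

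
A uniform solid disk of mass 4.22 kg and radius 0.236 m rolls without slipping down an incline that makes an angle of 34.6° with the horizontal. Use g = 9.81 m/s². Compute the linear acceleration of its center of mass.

Translation along the incline: Mg sinθ − f = Ma.
Rotation about the center: fR = Iα with I = ½MR². No-slip gives a = αR, so f = (I/R²)a = (1/2)M a.
Substituting: Mg sinθ = (1 + 0.5000)Ma, so a = g sinθ/(1 + 0.5000) = (9.81) sin 34.6° / 1.500 = 3.714 m/s².

a ≈ 3.71 m/s²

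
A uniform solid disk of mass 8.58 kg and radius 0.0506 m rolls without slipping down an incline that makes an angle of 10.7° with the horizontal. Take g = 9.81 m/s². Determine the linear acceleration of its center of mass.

Translation along the incline: Mg sinθ − f = Ma.
Rotation about the center: fR = Iα with I = ½MR². No-slip gives a = αR, so f = (I/R²)a = (1/2)M a.
Substituting: Mg sinθ = (1 + 0.5000)Ma, so a = g sinθ/(1 + 0.5000) = (9.81) sin 10.7° / 1.500 = 1.214 m/s².

a ≈ 1.21 m/s²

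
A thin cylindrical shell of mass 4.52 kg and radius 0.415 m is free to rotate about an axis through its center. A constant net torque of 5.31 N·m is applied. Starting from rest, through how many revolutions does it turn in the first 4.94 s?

≈ 13.2 revolutions

I = MR² = (4.52)(0.415)² = 0.7785 kg·m².
α = τ/I = 5.31/0.7785 = 6.821 rad/s².
θ = ½αt² = ½(6.821)(4.94)² = 83.23 rad.
Revolutions = θ/(2π) = 13.25.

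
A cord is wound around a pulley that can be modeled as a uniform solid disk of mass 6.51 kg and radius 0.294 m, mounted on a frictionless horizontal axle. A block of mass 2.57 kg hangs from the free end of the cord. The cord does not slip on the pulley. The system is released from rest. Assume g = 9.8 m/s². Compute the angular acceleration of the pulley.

I = ½MR² = (1/2)(6.51)(0.294)² = 0.2813 kg·m².
Block: mg − T = ma. Pulley: TR = Iα. No-slip: a = αR, so T = (I/R²)a = 3.255·a.
Then mg = (m + 3.255)a, so a = (2.57)(9.8)/(2.57 + 3.255) = 4.324 m/s².
α = a/R = 4.324/0.294 = 14.71 rad/s².

α ≈ 14.7 rad/s²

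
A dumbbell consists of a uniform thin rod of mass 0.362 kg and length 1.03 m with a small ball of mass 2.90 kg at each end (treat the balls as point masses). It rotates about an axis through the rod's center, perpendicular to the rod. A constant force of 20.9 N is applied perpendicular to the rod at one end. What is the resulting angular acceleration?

α ≈ 6.85 rad/s²

I_rod = (1/12)ML² = (1/12)(0.362)(1.03)² = 0.03200 kg·m².
I_balls = 2·m·(L/2)² = 2(2.90)(0.5150)² = 1.538 kg·m².
Total I = 1.570 kg·m².
τ = F·(L/2) = (20.9)(0.515) = 10.76 N·m.
α = τ/I = 10.76/1.570 = 6.854 rad/s².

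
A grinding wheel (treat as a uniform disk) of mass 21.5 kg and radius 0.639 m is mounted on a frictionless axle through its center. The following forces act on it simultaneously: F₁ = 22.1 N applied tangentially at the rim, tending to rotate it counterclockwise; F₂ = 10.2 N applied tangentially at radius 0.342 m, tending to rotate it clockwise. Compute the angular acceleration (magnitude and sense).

α ≈ 2.42 rad/s², counterclockwise

I = ½MR² = (1/2)(21.5)(0.639)² = 4.389 kg·m².
Taking counterclockwise as positive: τ₁ = +(22.1)(0.639) = +14.12 N·m; τ₂ = −(10.2)(0.342) = −3.488 N·m.
Net torque τ = 10.63 N·m.
α = τ/I = 10.63/4.389 = 2.423 rad/s².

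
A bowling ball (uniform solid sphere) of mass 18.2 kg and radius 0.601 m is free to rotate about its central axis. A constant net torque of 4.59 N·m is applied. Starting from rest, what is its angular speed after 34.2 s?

ω ≈ 59.7 rad/s

I = (2/5)MR² = (2/5)(18.2)(0.601)² = 2.630 kg·m².
α = τ/I = 4.59/2.630 = 1.746 rad/s².
ω = ω₀ + αt = 0 + (1.746)(34.2) = 59.70 rad/s.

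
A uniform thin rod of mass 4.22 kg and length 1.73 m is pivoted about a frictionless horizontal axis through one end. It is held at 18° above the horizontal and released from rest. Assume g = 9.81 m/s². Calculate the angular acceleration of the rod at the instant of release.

α ≈ 8.09 rad/s²

About the pivot, I = (1/3)ML² = (1/3)(4.22)(1.73)² = 4.210 kg·m².
The weight acts at the center, a distance L/2 = 0.8650 m from the pivot; τ = Mg(L/2) cos 18° = 34.06 N·m.
α = τ/I = 34.06/4.210 = 8.089 rad/s².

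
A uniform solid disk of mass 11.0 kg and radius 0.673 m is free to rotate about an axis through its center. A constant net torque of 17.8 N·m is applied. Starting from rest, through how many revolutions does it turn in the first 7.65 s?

I = ½MR² = (1/2)(11.0)(0.673)² = 2.491 kg·m².
α = τ/I = 17.8/2.491 = 7.145 rad/s².
θ = ½αt² = ½(7.145)(7.65)² = 209.1 rad.
Revolutions = θ/(2π) = 33.28.

≈ 33.3 revolutions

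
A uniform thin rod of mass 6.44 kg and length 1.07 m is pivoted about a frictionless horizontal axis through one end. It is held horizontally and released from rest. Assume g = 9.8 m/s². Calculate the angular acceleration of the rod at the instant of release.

α ≈ 13.7 rad/s²

About the pivot, I = (1/3)ML² = (1/3)(6.44)(1.07)² = 2.458 kg·m².
The weight acts at the center, a distance L/2 = 0.5350 m from the pivot; τ = Mg(L/2) = 33.76 N·m.
α = τ/I = 33.76/2.458 = 13.74 rad/s².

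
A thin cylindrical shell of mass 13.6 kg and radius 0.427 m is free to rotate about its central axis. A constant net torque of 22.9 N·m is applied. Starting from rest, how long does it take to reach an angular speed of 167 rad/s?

t ≈ 18.1 s

I = MR² = (13.6)(0.427)² = 2.480 kg·m².
α = τ/I = 22.9/2.480 = 9.235 rad/s².
ω = αt ⇒ t = ω/α = 167/9.235 = 18.08 s.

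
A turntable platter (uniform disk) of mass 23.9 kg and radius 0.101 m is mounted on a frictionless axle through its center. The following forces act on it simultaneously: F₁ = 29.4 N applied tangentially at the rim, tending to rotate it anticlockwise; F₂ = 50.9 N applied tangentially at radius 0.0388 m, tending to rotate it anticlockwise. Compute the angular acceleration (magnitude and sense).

I = ½MR² = (1/2)(23.9)(0.101)² = 0.1219 kg·m².
Taking anticlockwise as positive: τ₁ = +(29.4)(0.101) = +2.969 N·m; τ₂ = +(50.9)(0.0388) = +1.975 N·m.
Net torque τ = 4.944 N·m.
α = τ/I = 4.944/0.1219 = 40.56 rad/s².

α ≈ 40.6 rad/s², anticlockwise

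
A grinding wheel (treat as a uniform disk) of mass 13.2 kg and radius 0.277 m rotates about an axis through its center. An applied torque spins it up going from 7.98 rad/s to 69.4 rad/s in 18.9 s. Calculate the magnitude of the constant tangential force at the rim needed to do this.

F ≈ 5.94 N

I = ½MR² = (1/2)(13.2)(0.277)² = 0.5064 kg·m².
α = Δω/Δt = (69.4 − 7.98)/18.9 = 3.250 rad/s².
The required torque is τ = Iα = (0.5064)(3.250) = 1.646 N·m.
A tangential force at the rim gives τ = FR, so F = τ/R = 1.646/0.277 = 5.941 N.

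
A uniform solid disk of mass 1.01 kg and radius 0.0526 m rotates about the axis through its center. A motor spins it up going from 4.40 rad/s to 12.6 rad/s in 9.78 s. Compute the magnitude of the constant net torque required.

τ ≈ 0.00117 N·m

I = ½MR² = (1/2)(1.01)(0.0526)² = 0.001397 kg·m².
α = Δω/Δt = (12.6 − 4.40)/9.78 = 0.8384 rad/s².
τ = Iα = (0.001397)(0.8384) = 0.001171 N·m.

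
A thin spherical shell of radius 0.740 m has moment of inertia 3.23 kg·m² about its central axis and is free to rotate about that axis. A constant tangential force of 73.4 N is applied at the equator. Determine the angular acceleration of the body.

τ = F R = (73.4)(0.740) = 54.32 N·m.
Newton's second law for rotation, τ = Iα, gives α = τ/I = 54.32/3.230 = 16.82 rad/s².

α ≈ 16.8 rad/s²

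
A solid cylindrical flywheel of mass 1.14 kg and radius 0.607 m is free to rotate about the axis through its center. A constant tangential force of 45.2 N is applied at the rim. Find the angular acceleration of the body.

α ≈ 131 rad/s²

I = ½MR² = (1/2)(1.14)(0.607)² = 0.2100 kg·m².
τ = F R = (45.2)(0.607) = 27.44 N·m.
From τ = Iα: α = 27.44/0.2100 = 130.6 rad/s².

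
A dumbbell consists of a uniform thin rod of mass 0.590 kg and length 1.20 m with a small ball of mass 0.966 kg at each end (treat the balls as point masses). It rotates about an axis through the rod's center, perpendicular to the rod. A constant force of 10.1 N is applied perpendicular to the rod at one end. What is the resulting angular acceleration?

α ≈ 7.91 rad/s²

I_rod = (1/12)ML² = (1/12)(0.590)(1.20)² = 0.07080 kg·m².
I_balls = 2·m·(L/2)² = 2(0.966)(0.6000)² = 0.6955 kg·m².
Total I = 0.7663 kg·m².
τ = F·(L/2) = (10.1)(0.600) = 6.060 N·m.
α = τ/I = 6.060/0.7663 = 7.908 rad/s².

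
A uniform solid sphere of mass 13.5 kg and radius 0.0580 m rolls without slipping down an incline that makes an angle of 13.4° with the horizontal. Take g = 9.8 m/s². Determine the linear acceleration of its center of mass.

Translation along the incline: Mg sinθ − f = Ma.
Rotation about the center: fR = Iα with I = (2/5)MR². No-slip gives a = αR, so f = (I/R²)a = (2/5)M a.
Substituting: Mg sinθ = (1 + 0.4000)Ma, so a = g sinθ/(1 + 0.4000) = (9.8) sin 13.4° / 1.400 = 1.622 m/s².

a ≈ 1.62 m/s²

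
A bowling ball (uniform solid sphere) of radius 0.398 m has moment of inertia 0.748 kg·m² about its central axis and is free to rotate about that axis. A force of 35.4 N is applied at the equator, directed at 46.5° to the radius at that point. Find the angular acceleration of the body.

α ≈ 13.7 rad/s²

Only the tangential component produces torque: τ = F R sinθ = (35.4)(0.398) sin 46.5° = 10.22 N·m.
From τ = Iα: α = 10.22/0.7480 = 13.66 rad/s².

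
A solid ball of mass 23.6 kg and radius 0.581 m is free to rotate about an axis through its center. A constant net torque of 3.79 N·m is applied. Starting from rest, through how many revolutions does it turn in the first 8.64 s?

≈ 7.07 revolutions

I = (2/5)MR² = (2/5)(23.6)(0.581)² = 3.187 kg·m².
α = τ/I = 3.79/3.187 = 1.189 rad/s².
θ = ½αt² = ½(1.189)(8.64)² = 44.39 rad.
Revolutions = θ/(2π) = 7.065.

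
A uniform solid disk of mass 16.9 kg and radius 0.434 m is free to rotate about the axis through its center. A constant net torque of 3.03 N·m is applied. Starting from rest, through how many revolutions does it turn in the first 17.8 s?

I = ½MR² = (1/2)(16.9)(0.434)² = 1.592 kg·m².
α = τ/I = 3.03/1.592 = 1.904 rad/s².
θ = ½αt² = ½(1.904)(17.8)² = 301.6 rad.
Revolutions = θ/(2π) = 48.00.

≈ 48.0 revolutions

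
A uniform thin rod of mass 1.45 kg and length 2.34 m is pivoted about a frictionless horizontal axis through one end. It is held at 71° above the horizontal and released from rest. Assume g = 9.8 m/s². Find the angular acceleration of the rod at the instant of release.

About the pivot, I = (1/3)ML² = (1/3)(1.45)(2.34)² = 2.647 kg·m².
The weight acts at the center, a distance L/2 = 1.170 m from the pivot; τ = Mg(L/2) cos 71° = 5.413 N·m.
α = τ/I = 5.413/2.647 = 2.045 rad/s².

α ≈ 2.05 rad/s²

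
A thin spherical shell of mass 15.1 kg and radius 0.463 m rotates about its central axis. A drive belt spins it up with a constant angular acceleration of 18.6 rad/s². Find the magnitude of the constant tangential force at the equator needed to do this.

I = (2/3)MR² = (2/3)(15.1)(0.463)² = 2.158 kg·m².
The required torque is τ = Iα = (2.158)(18.60) = 40.14 N·m.
A tangential force at the equator gives τ = FR, so F = τ/R = 40.14/0.463 = 86.69 N.

F ≈ 86.7 N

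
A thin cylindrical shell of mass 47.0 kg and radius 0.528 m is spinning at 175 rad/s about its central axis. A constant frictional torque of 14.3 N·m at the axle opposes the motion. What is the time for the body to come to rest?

I = MR² = (47.0)(0.528)² = 13.10 kg·m².
The net torque has magnitude 14.3 N·m, opposing ω.
|α| = τ/I = 14.30/13.10 = 1.091 rad/s² (deceleration).
0 = ω₀ − |α|t ⇒ t = ω₀/|α| = 175/1.091 = 160.3 s.

t ≈ 160 s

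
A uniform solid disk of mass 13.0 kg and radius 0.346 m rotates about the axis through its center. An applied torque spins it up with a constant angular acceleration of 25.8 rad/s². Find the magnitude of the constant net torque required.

τ ≈ 20.1 N·m

I = ½MR² = (1/2)(13.0)(0.346)² = 0.7782 kg·m².
τ = Iα = (0.7782)(25.80) = 20.08 N·m.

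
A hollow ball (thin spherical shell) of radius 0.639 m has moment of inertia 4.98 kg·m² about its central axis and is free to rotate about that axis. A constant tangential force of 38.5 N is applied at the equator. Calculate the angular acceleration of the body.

τ = F R = (38.5)(0.639) = 24.60 N·m.
Newton's second law for rotation, τ = Iα, gives α = τ/I = 24.60/4.980 = 4.940 rad/s².

α ≈ 4.94 rad/s²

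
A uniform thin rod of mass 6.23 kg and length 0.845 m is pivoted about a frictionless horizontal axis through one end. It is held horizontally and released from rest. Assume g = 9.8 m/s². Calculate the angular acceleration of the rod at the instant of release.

α ≈ 17.4 rad/s²

About the pivot, I = (1/3)ML² = (1/3)(6.23)(0.845)² = 1.483 kg·m².
The weight acts at the center, a distance L/2 = 0.4225 m from the pivot; τ = Mg(L/2) = 25.80 N·m.
α = τ/I = 25.80/1.483 = 17.40 rad/s².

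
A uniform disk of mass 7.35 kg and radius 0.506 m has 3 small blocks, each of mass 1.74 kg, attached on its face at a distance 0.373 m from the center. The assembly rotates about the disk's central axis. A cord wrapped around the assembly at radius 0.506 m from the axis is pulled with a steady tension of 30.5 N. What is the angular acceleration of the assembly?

α ≈ 9.26 rad/s²

I_disk = ½MR² = ½(7.35)(0.506)² = 0.9409 kg·m².
I_blocks = 3·m·r² = 3(1.74)(0.373)² = 0.7263 kg·m².
Total I = 1.667 kg·m².
τ = F r = (30.5)(0.506) = 15.43 N·m.
α = τ/I = 15.43/1.667 = 9.257 rad/s².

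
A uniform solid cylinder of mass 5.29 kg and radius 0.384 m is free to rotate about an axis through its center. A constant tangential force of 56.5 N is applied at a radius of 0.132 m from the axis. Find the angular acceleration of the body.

I = ½MR² = (1/2)(5.29)(0.384)² = 0.3900 kg·m².
τ = F·r = (56.5)(0.132) = 7.458 N·m.
Newton's second law for rotation, τ = Iα, gives α = τ/I = 7.458/0.3900 = 19.12 rad/s².

α ≈ 19.1 rad/s²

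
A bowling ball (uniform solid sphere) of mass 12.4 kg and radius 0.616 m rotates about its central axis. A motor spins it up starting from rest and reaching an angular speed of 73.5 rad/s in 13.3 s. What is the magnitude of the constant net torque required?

I = (2/5)MR² = (2/5)(12.4)(0.616)² = 1.882 kg·m².
α = Δω/Δt = (73.5 − 0)/13.3 = 5.526 rad/s².
τ = Iα = (1.882)(5.526) = 10.40 N·m.

τ ≈ 10.4 N·m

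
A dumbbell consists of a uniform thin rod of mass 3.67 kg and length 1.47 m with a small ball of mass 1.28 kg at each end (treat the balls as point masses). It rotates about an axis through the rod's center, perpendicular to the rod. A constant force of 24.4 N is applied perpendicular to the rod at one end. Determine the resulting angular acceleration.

α ≈ 8.77 rad/s²

I_rod = (1/12)ML² = (1/12)(3.67)(1.47)² = 0.6609 kg·m².
I_balls = 2·m·(L/2)² = 2(1.28)(0.7350)² = 1.383 kg·m².
Total I = 2.044 kg·m².
τ = F·(L/2) = (24.4)(0.735) = 17.93 N·m.
α = τ/I = 17.93/2.044 = 8.775 rad/s².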